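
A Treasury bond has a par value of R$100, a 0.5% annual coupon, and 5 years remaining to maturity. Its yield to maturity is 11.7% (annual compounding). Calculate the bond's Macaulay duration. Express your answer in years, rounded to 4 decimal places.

Periodic yield y = 0.117. Discount each cash flow and weight by its year:
  t   CF        PV=CF/(1+0.117)^t    t·PV
  1         0.50         0.4476         0.4476
  2         0.50         0.4007         0.8015
  3         0.50         0.3588         1.0763
  4         0.50         0.3212         1.2847
  5       100.50        57.7963       288.9816
  Σ                     59.3246       292.5918
Price P = Σ PV = 59.3246.
Macaulay duration = Σ(t·PV) / P = 292.5918 / 59.3246 = 4.93204 years.

4.9320 years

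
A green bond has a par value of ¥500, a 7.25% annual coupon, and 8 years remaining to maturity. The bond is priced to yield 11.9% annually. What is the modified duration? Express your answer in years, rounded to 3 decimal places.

5.433 years

Periodic yield y = 0.119. First find Macaulay duration:
  t   CF        PV=CF/(1+0.119)^t    t·PV
  1        36.25        32.3950        32.3950
  2        36.25        28.9500        57.8999
  3        36.25        25.8713        77.6138
  4        36.25        23.1200        92.4800
  5        36.25        20.6613       103.3065
  6        36.25        18.4641       110.7844
  7        36.25        16.5005       115.5036
  8       536.25       218.1356     1,745.0851
  Σ                    384.0977     2,335.0682
P = 384.0977; Macaulay duration = 2,335.0682 / 384.0977 = 6.07936 years.
Modified duration = D_Mac / (1 + y) = 6.07936 / 1.119 = 5.43285 years.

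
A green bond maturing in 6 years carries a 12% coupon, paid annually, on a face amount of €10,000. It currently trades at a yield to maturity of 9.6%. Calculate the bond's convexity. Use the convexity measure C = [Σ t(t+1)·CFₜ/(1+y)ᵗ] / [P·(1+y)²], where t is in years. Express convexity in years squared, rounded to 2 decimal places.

24.84

With y = 0.096:
  t   CF        PV=CF/(1+0.096)^t    t·PV        t(t+1)·PV
  1     1,200.00     1,094.8905     1,094.8905       2,189.7810
  2     1,200.00       998.9877     1,997.9754       5,993.9262
  3     1,200.00       911.4851     2,734.4554      10,937.8215
  4     1,200.00       831.6470     3,326.5880      16,632.9402
  5     1,200.00       758.8020     3,794.0101      22,764.0604
  6    11,200.00     6,461.8176    38,770.9059     271,396.3410
  Σ                 11,057.6300    51,718.8252     329,914.8702
P = 11,057.6300.
Convexity = Σ t(t+1)·PV / [P·(1+y)²] = 329,914.8702 / (11,057.6300 × 1.201216) = 24.83812.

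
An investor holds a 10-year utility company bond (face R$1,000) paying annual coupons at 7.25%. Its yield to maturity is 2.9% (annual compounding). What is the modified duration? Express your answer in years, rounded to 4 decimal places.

7.6346 years

Periodic yield y = 0.029. First find Macaulay duration:
  t   CF        PV=CF/(1+0.029)^t    t·PV
  1        72.50        70.4568        70.4568
  2        72.50        68.4711       136.9422
  3        72.50        66.5414       199.6242
  4        72.50        64.6661       258.6643
  5        72.50        62.8436       314.2181
  6        72.50        61.0725       366.4351
  7        72.50        59.3513       415.4592
  8        72.50        57.6786       461.4291
  9        72.50        56.0531       504.4779
  10    1,072.50       805.8302     8,058.3023
  Σ                  1,372.9647    10,786.0090
P = 1,372.9647; Macaulay duration = 10,786.0090 / 1,372.9647 = 7.85600 years.
Modified duration = D_Mac / (1 + y) = 7.85600 / 1.029 = 7.63460 years.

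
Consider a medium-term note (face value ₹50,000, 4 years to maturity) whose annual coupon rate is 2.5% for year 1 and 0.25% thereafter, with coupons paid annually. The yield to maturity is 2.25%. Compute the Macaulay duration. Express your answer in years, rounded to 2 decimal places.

3.91 years

Periodic yield y = 0.0225. Discount each cash flow and weight by its year:
  t   CF        PV=CF/(1+0.0225)^t    t·PV
  1     1,250.00     1,222.4939     1,222.4939
  2       125.00       119.5593       239.1186
  3       125.00       116.9284       350.7852
  4    50,125.00    45,856.5227   183,426.0907
  Σ                 47,315.5043   185,238.4885
Price P = Σ PV = 47,315.5043.
Macaulay duration = Σ(t·PV) / P = 185,238.4885 / 47,315.5043 = 3.91496 years.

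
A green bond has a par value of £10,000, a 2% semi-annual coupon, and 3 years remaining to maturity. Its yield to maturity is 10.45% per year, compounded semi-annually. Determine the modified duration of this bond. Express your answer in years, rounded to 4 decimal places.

2.7705 years

Periodic yield y = 0.05225. First find Macaulay duration:
  t   CF        PV=CF/(1+0.05225)^t    t·PV
  1       100.00        95.0344        95.0344
  2       100.00        90.3155       180.6309
  3       100.00        85.8308       257.4924
  4       100.00        81.5688       326.2753
  5       100.00        77.5185       387.5925
  6    10,100.00     7,440.5967    44,643.5804
  Σ                  7,870.8648    45,890.6060
P = 7,870.8648; Macaulay duration = 45,890.6060 / 7,870.8648 = 5.83044 half-year periods = 2.91522 years.
Modified duration = D_Mac / (1 + y) = 2.91522 / 1.05225 = 2.77046 years.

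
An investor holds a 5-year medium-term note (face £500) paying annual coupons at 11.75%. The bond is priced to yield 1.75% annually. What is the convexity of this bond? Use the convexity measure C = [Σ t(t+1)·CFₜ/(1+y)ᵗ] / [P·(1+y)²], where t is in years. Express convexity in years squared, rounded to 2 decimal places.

With y = 0.0175:
  t   CF        PV=CF/(1+0.0175)^t    t·PV        t(t+1)·PV
  1        58.75        57.7396        57.7396         115.4791
  2        58.75        56.7465       113.4930         340.4790
  3        58.75        55.7705       167.3115         669.2461
  4        58.75        54.8113       219.2452       1,096.2262
  5       558.75       512.3249     2,561.6244      15,369.7464
  Σ                    737.3928     3,119.4137      17,591.1768
P = 737.3928.
Convexity = Σ t(t+1)·PV / [P·(1+y)²] = 17,591.1768 / (737.3928 × 1.035306) = 23.04237.

23.04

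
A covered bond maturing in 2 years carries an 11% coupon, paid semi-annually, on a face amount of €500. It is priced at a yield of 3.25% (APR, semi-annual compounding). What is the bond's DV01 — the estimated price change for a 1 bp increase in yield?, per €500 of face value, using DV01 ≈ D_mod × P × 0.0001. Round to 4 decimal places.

Periodic yield y = 0.01625.
  t   CF        PV=CF/(1+0.01625)^t    t·PV
  1        27.50        27.0603        27.0603
  2        27.50        26.6276        53.2551
  3        27.50        26.2018        78.6054
  4       527.50       494.5614     1,978.2457
  Σ                    574.4511     2,137.1665
P = 574.4511; D_Mac = 3.72036 half-year periods = 1.86018 yrs; D_mod = 1.83044 yrs.
DV01 ≈ 1.83044 × 574.4511 × 0.0001 = 0.105150.

€0.1051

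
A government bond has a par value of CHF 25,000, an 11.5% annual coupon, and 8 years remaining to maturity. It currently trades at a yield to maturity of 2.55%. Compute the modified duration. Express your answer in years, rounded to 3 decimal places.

Periodic yield y = 0.0255. First find Macaulay duration:
  t   CF        PV=CF/(1+0.0255)^t    t·PV
  1     2,875.00     2,803.5105     2,803.5105
  2     2,875.00     2,733.7986     5,467.5972
  3     2,875.00     2,665.8202     7,997.4606
  4     2,875.00     2,599.5321    10,398.1285
  5     2,875.00     2,534.8924    12,674.4619
  6     2,875.00     2,471.8599    14,831.1597
  7     2,875.00     2,410.3949    16,872.7642
  8    27,875.00    22,789.2251   182,313.8009
  Σ                 41,009.0338   253,358.8835
P = 41,009.0338; Macaulay duration = 253,358.8835 / 41,009.0338 = 6.17812 years.
Modified duration = D_Mac / (1 + y) = 6.17812 / 1.0255 = 6.02450 years.

6.024 years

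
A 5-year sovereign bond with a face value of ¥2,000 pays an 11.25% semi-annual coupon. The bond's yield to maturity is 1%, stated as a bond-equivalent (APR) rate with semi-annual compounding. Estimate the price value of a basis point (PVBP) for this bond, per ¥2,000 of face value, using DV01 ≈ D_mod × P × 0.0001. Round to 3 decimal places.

¥1.244

Periodic yield y = 0.005.
  t   CF        PV=CF/(1+0.005)^t    t·PV
  1       112.50       111.9403       111.9403
  2       112.50       111.3834       222.7668
  3       112.50       110.8292       332.4877
  4       112.50       110.2778       441.1114
  5       112.50       109.7292       548.6460
  6       112.50       109.1833       655.0997
  7       112.50       108.6401       760.4806
  8       112.50       108.0996       864.7967
  9       112.50       107.5618       968.0560
  10    2,112.50     2,009.7225    20,097.2252
  Σ                  2,997.3672    25,002.6104
P = 2,997.3672; D_Mac = 8.34152 half-year periods = 4.17076 yrs; D_mod = 4.15001 yrs.
DV01 ≈ 4.15001 × 2,997.3672 × 0.0001 = 1.243911.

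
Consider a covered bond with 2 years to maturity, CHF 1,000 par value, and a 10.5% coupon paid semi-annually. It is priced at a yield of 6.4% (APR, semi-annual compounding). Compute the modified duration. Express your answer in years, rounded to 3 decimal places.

Periodic yield y = 0.032. First find Macaulay duration:
  t   CF        PV=CF/(1+0.032)^t    t·PV
  1        52.50        50.8721        50.8721
  2        52.50        49.2947        98.5893
  3        52.50        47.7661       143.2984
  4     1,052.50       927.9046     3,711.6183
  Σ                  1,075.8375     4,004.3782
P = 1,075.8375; Macaulay duration = 4,004.3782 / 1,075.8375 = 3.72210 half-year periods = 1.86105 years.
Modified duration = D_Mac / (1 + y) = 1.86105 / 1.032 = 1.80334 years.

1.803 years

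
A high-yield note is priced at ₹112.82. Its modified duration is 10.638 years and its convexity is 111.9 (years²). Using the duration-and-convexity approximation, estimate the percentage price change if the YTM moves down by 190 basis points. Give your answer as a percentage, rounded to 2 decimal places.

Duration effect: -D_mod·Δy = -10.638 × (-0.019) = +0.202122
Convexity effect: ½·C·(Δy)² = 0.5 × 111.9 × (-0.019)² = +0.02019795
ΔP/P ≈ +0.202122 + 0.02019795 = +0.22231995
= +22.231995%.

+22.23%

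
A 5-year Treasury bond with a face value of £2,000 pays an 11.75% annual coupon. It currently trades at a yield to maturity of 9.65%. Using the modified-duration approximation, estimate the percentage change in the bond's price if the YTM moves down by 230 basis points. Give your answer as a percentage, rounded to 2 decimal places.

+8.58%

Periodic yield y = 0.0965. Modified duration first:
  t   CF        PV=CF/(1+0.0965)^t    t·PV
  1       235.00       214.3183       214.3183
  2       235.00       195.4567       390.9134
  3       235.00       178.2551       534.7653
  4       235.00       162.5673       650.2694
  5     2,235.00     1,410.0495     7,050.2473
  Σ                  2,160.6469     8,840.5137
P = 2,160.6469; D_Mac = 4.09161 yrs; D_mod = 4.09161/(1+0.0965) = 3.73151 yrs.
ΔP/P ≈ -D_mod · Δy = -3.73151 × (-0.023) = +0.085825 = +8.5825%.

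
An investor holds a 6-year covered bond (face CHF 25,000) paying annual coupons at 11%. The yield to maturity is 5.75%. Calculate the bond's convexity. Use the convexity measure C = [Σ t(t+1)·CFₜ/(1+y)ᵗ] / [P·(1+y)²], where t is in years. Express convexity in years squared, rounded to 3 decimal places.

28.030

With y = 0.0575:
  t   CF        PV=CF/(1+0.0575)^t    t·PV        t(t+1)·PV
  1     2,750.00     2,600.4728     2,600.4728       5,200.9456
  2     2,750.00     2,459.0759     4,918.1519      14,754.4557
  3     2,750.00     2,325.3673     6,976.1020      27,904.4079
  4     2,750.00     2,198.9289     8,795.7157      43,978.5783
  5     2,750.00     2,079.3654    10,396.8270      62,380.9621
  6    27,750.00    19,841.7846   119,050.7077     833,354.9542
  Σ                 31,504.9950   152,737.9771     987,574.3037
P = 31,504.9950.
Convexity = Σ t(t+1)·PV / [P·(1+y)²] = 987,574.3037 / (31,504.9950 × 1.118306) = 28.03042.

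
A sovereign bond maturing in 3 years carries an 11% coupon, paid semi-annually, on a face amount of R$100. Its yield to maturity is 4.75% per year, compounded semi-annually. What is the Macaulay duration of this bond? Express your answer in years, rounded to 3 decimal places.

2.667 years

Periodic yield y = 0.02375. Discount each cash flow and weight by its period:
  t   CF        PV=CF/(1+0.02375)^t    t·PV
  1         5.50         5.3724         5.3724
  2         5.50         5.2478        10.4955
  3         5.50         5.1260        15.3781
  4         5.50         5.0071        20.0284
  5         5.50         4.8909        24.4547
  6       105.50        91.6408       549.8449
  Σ                    117.2851       625.5741
Price P = Σ PV = 117.2851.
Macaulay duration = Σ(t·PV) / P = 625.5741 / 117.2851 = 5.33379 half-year periods.
In years: 5.33379 / 2 = 2.66690 years.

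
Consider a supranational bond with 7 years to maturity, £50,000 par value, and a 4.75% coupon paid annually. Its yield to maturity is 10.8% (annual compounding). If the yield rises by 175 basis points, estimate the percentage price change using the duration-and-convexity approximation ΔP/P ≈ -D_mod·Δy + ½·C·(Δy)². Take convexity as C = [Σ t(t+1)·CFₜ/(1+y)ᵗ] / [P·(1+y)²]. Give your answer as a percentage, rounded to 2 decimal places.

-8.80%

With y = 0.108:
  t   CF        PV=CF/(1+0.108)^t    t·PV        t(t+1)·PV
  1     2,375.00     2,143.5018     2,143.5018       4,287.0036
  2     2,375.00     1,934.5684     3,869.1368      11,607.4105
  3     2,375.00     1,746.0004     5,238.0011      20,952.0045
  4     2,375.00     1,575.8126     6,303.2505      31,516.2523
  5     2,375.00     1,422.2135     7,111.0677      42,666.4065
  6     2,375.00     1,283.5862     7,701.5174      53,910.6219
  7    52,375.00    25,547.3415   178,831.3904   1,430,651.1234
  Σ                 35,653.0245   211,197.8658   1,595,590.8227
P = 35,653.0245; D_Mac = 5.92370 yrs; D_mod = 5.34630 yrs; C = 36.45404.
Duration effect: -5.34630 × (+0.0175) = -0.093560
Convexity effect: 0.5 × 36.45404 × (0.0175)² = +0.0055820
ΔP/P ≈ -0.093560 + 0.0055820 = -0.087978 = -8.7978%.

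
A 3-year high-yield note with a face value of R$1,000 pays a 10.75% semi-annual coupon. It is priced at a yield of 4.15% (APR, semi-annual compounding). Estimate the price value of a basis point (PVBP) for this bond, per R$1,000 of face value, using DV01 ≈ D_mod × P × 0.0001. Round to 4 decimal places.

Periodic yield y = 0.02075.
  t   CF        PV=CF/(1+0.02075)^t    t·PV
  1        53.75        52.6574        52.6574
  2        53.75        51.5869       103.1739
  3        53.75        50.5383       151.6148
  4        53.75        49.5109       198.0436
  5        53.75        48.5044       242.5222
  6     1,053.75       931.5824     5,589.4942
  Σ                  1,184.3803     6,337.5060
P = 1,184.3803; D_Mac = 5.35090 half-year periods = 2.67545 yrs; D_mod = 2.62107 yrs.
DV01 ≈ 2.62107 × 1,184.3803 × 0.0001 = 0.310434.

R$0.3104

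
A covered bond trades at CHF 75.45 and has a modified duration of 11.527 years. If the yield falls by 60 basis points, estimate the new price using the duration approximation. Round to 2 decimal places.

Duration approximation: ΔP/P ≈ -D_mod · Δy = -11.527 × (-0.006) = +0.069162.
New price ≈ 75.45 × (1 + 0.069162) = 80.6682729.

CHF 80.67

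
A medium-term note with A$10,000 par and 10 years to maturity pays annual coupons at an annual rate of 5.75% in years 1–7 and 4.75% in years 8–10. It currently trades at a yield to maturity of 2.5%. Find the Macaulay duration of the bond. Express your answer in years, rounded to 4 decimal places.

Periodic yield y = 0.025. Discount each cash flow and weight by its year:
  t   CF        PV=CF/(1+0.025)^t    t·PV
  1       575.00       560.9756       560.9756
  2       575.00       547.2933     1,094.5866
  3       575.00       533.9447     1,601.8340
  4       575.00       520.9216     2,083.6865
  5       575.00       508.2162     2,541.0811
  6       575.00       495.8207     2,974.9242
  7       575.00       483.7275     3,386.0926
  8       475.00       389.8546     3,118.8370
  9       475.00       380.3460     3,423.1137
  10   10,475.00     8,183.0533    81,830.5326
  Σ                 12,604.1534   102,615.6638
Price P = Σ PV = 12,604.1534.
Macaulay duration = Σ(t·PV) / P = 102,615.6638 / 12,604.1534 = 8.14142 years.

8.1414 years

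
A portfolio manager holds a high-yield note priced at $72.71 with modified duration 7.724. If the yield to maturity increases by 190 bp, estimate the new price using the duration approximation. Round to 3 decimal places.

Duration approximation: ΔP/P ≈ -D_mod · Δy = -7.724 × (+0.019) = -0.146756.
New price ≈ 72.71 × (1 - 0.146756) = 62.03937124.

$62.039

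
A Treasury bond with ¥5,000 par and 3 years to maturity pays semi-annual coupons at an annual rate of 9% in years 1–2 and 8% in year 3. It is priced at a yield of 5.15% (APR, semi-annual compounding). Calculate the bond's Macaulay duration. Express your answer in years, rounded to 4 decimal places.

Periodic yield y = 0.02575. Discount each cash flow and weight by its period:
  t   CF        PV=CF/(1+0.02575)^t    t·PV
  1       225.00       219.3517       219.3517
  2       225.00       213.8452       427.6904
  3       225.00       208.4769       625.4307
  4       225.00       203.2434       812.9735
  5       200.00       176.1256       880.6278
  6     5,200.00     4,464.3084    26,785.8505
  Σ                  5,485.3511    29,751.9245
Price P = Σ PV = 5,485.3511.
Macaulay duration = Σ(t·PV) / P = 29,751.9245 / 5,485.3511 = 5.42389 half-year periods.
In years: 5.42389 / 2 = 2.71194 years.

2.7119 years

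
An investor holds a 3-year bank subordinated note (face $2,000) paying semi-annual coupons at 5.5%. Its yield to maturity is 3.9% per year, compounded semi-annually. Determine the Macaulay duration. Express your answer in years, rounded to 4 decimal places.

2.8113 years

Periodic yield y = 0.0195. Discount each cash flow and weight by its period:
  t   CF        PV=CF/(1+0.0195)^t    t·PV
  1        55.00        53.9480        53.9480
  2        55.00        52.9161       105.8323
  3        55.00        51.9040       155.7121
  4        55.00        50.9113       203.6450
  5        55.00        49.9375       249.6874
  6     2,055.00     1,830.1574    10,980.9445
  Σ                  2,089.7743    11,749.7692
Price P = Σ PV = 2,089.7743.
Macaulay duration = Σ(t·PV) / P = 11,749.7692 / 2,089.7743 = 5.62251 half-year periods.
In years: 5.62251 / 2 = 2.81125 years.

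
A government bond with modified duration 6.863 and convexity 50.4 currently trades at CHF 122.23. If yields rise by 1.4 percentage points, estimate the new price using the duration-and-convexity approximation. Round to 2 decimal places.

CHF 111.09

Duration effect: -D_mod·Δy = -6.863 × (+0.014) = -0.096082
Convexity effect: ½·C·(Δy)² = 0.5 × 50.4 × (0.014)² = +0.0049392
ΔP/P ≈ -0.096082 + 0.0049392 = -0.0911428
New price ≈ 122.23 × (1 - 0.0911428) = 111.089615556.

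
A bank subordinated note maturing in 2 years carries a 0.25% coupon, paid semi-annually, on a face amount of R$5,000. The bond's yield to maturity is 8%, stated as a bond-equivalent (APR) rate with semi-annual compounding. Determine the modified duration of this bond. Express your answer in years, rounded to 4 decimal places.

Periodic yield y = 0.04. First find Macaulay duration:
  t   CF        PV=CF/(1+0.04)^t    t·PV
  1         6.25         6.0096         6.0096
  2         6.25         5.7785        11.5570
  3         6.25         5.5562        16.6687
  4     5,006.25     4,279.3635    17,117.4539
  Σ                  4,296.7078    17,151.6892
P = 4,296.7078; Macaulay duration = 17,151.6892 / 4,296.7078 = 3.99182 half-year periods = 1.99591 years.
Modified duration = D_Mac / (1 + y) = 1.99591 / 1.04 = 1.91914 years.

1.9191 years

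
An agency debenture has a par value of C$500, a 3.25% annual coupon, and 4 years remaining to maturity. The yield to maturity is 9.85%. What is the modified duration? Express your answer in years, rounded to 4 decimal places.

Periodic yield y = 0.0985. First find Macaulay duration:
  t   CF        PV=CF/(1+0.0985)^t    t·PV
  1        16.25        14.7929        14.7929
  2        16.25        13.4665        26.9329
  3        16.25        12.2589        36.7768
  4       516.25       354.5356     1,418.1423
  Σ                    395.0539     1,496.6449
P = 395.0539; Macaulay duration = 1,496.6449 / 395.0539 = 3.78846 years.
Modified duration = D_Mac / (1 + y) = 3.78846 / 1.0985 = 3.44876 years.

3.4488 years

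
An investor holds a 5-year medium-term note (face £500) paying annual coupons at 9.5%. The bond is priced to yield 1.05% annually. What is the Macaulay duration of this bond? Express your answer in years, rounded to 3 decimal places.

Periodic yield y = 0.0105. Discount each cash flow and weight by its year:
  t   CF        PV=CF/(1+0.0105)^t    t·PV
  1        47.50        47.0064        47.0064
  2        47.50        46.5180        93.0360
  3        47.50        46.0346       138.1039
  4        47.50        45.5563       182.2252
  5       547.50       519.6400     2,598.1998
  Σ                    704.7553     3,058.5712
Price P = Σ PV = 704.7553.
Macaulay duration = Σ(t·PV) / P = 3,058.5712 / 704.7553 = 4.33991 years.

4.340 years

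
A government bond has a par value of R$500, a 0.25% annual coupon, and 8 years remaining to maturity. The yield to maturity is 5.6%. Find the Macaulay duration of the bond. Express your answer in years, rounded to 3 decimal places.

7.910 years

Periodic yield y = 0.056. Discount each cash flow and weight by its year:
  t   CF        PV=CF/(1+0.056)^t    t·PV
  1         1.25         1.1837         1.1837
  2         1.25         1.1209         2.2419
  3         1.25         1.0615         3.1845
  4         1.25         1.0052         4.0208
  5         1.25         0.9519         4.7595
  6         1.25         0.9014         5.4085
  7         1.25         0.8536         5.9753
  8       501.25       324.1478     2,593.1822
  Σ                    331.2261     2,619.9564
Price P = Σ PV = 331.2261.
Macaulay duration = Σ(t·PV) / P = 2,619.9564 / 331.2261 = 7.90987 years.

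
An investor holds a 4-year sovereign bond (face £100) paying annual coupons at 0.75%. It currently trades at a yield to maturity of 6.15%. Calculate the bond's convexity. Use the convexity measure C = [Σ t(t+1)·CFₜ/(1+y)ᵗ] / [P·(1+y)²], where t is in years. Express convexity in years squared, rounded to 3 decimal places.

With y = 0.0615:
  t   CF        PV=CF/(1+0.0615)^t    t·PV        t(t+1)·PV
  1         0.75         0.7065         0.7065           1.4131
  2         0.75         0.6656         1.3312           3.9937
  3         0.75         0.6270         1.8811           7.5246
  4       100.75        79.3533       317.4133       1,587.0663
  Σ                     81.3525       321.3322       1,599.9976
P = 81.3525.
Convexity = Σ t(t+1)·PV / [P·(1+y)²] = 1,599.9976 / (81.3525 × 1.126782) = 17.45454.

17.455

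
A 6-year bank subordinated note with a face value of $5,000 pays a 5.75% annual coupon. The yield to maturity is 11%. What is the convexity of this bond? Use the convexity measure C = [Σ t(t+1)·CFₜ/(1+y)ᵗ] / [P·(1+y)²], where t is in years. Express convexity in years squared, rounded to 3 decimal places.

With y = 0.11:
  t   CF        PV=CF/(1+0.11)^t    t·PV        t(t+1)·PV
  1       287.50       259.0090       259.0090         518.0180
  2       287.50       233.3414       466.6829       1,400.0487
  3       287.50       210.2175       630.6526       2,522.6103
  4       287.50       189.3852       757.5406       3,787.7031
  5       287.50       170.6173       853.0863       5,118.5177
  6     5,287.50     2,826.9134    16,961.4805     118,730.3637
  Σ                  3,889.4838    19,928.4519     132,077.2615
P = 3,889.4838.
Convexity = Σ t(t+1)·PV / [P·(1+y)²] = 132,077.2615 / (3,889.4838 × 1.232100) = 27.56069.

27.561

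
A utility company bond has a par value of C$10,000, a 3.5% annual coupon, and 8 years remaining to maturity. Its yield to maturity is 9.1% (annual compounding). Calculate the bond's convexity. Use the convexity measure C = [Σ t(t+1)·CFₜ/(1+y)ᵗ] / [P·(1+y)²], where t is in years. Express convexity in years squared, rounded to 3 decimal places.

49.592

With y = 0.091:
  t   CF        PV=CF/(1+0.091)^t    t·PV        t(t+1)·PV
  1       350.00       320.8066       320.8066         641.6132
  2       350.00       294.0482       588.0964       1,764.2893
  3       350.00       269.5217       808.5652       3,234.2608
  4       350.00       247.0410       988.1640       4,940.8201
  5       350.00       226.4354     1,132.1769       6,793.0615
  6       350.00       207.5485     1,245.2908       8,717.0358
  7       350.00       190.2369     1,331.6584      10,653.2671
  8    10,350.00     5,156.3495    41,250.7959     371,257.1629
  Σ                  6,911.9878    47,665.5543     408,001.5107
P = 6,911.9878.
Convexity = Σ t(t+1)·PV / [P·(1+y)²] = 408,001.5107 / (6,911.9878 × 1.190281) = 49.59174.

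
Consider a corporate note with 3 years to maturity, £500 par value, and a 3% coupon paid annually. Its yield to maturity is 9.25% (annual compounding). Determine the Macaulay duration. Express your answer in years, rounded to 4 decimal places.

Periodic yield y = 0.0925. Discount each cash flow and weight by its year:
  t   CF        PV=CF/(1+0.0925)^t    t·PV
  1        15.00        13.7300        13.7300
  2        15.00        12.5675        25.1350
  3       515.00       394.9507     1,184.8521
  Σ                    421.2482     1,223.7171
Price P = Σ PV = 421.2482.
Macaulay duration = Σ(t·PV) / P = 1,223.7171 / 421.2482 = 2.90498 years.

2.9050 years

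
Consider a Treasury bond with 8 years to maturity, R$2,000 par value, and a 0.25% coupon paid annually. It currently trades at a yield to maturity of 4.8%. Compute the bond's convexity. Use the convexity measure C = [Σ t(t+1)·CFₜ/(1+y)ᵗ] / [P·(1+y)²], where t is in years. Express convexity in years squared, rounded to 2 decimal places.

64.62

With y = 0.048:
  t   CF        PV=CF/(1+0.048)^t    t·PV        t(t+1)·PV
  1         5.00         4.7710         4.7710           9.5420
  2         5.00         4.5525         9.1049          27.3148
  3         5.00         4.3440        13.0319          52.1276
  4         5.00         4.1450        16.5800          82.9001
  5         5.00         3.9552        19.7758         118.6547
  6         5.00         3.7740        22.6440         158.5082
  7         5.00         3.6011        25.2080         201.6643
  8     2,005.00     1,377.9204    11,023.3628      99,210.2656
  Σ                  1,407.0631    11,134.4785      99,860.9772
P = 1,407.0631.
Convexity = Σ t(t+1)·PV / [P·(1+y)²] = 99,860.9772 / (1,407.0631 × 1.098304) = 64.61892.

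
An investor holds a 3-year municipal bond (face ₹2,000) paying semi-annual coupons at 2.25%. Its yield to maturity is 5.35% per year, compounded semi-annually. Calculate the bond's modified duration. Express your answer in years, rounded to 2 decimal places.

Periodic yield y = 0.02675. First find Macaulay duration:
  t   CF        PV=CF/(1+0.02675)^t    t·PV
  1        22.50        21.9138        21.9138
  2        22.50        21.3429        42.6858
  3        22.50        20.7868        62.3605
  4        22.50        20.2453        80.9811
  5        22.50        19.7178        98.5891
  6     2,022.50     1,726.2364    10,357.4182
  Σ                  1,830.2430    10,663.9485
P = 1,830.2430; Macaulay duration = 10,663.9485 / 1,830.2430 = 5.82652 half-year periods = 2.91326 years.
Modified duration = D_Mac / (1 + y) = 2.91326 / 1.02675 = 2.83736 years.

2.84 years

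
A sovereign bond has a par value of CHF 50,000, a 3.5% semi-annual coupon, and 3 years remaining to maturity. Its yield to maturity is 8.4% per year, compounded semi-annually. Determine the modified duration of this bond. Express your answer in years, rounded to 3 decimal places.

2.748 years

Periodic yield y = 0.042. First find Macaulay duration:
  t   CF        PV=CF/(1+0.042)^t    t·PV
  1       875.00       839.7313       839.7313
  2       875.00       805.8842     1,611.7683
  3       875.00       773.4013     2,320.2039
  4       875.00       742.2277     2,968.9109
  5       875.00       712.3107     3,561.5534
  6    50,875.00    39,746.4283   238,478.5700
  Σ                 43,619.9835   249,780.7378
P = 43,619.9835; Macaulay duration = 249,780.7378 / 43,619.9835 = 5.72629 half-year periods = 2.86315 years.
Modified duration = D_Mac / (1 + y) = 2.86315 / 1.042 = 2.74774 years.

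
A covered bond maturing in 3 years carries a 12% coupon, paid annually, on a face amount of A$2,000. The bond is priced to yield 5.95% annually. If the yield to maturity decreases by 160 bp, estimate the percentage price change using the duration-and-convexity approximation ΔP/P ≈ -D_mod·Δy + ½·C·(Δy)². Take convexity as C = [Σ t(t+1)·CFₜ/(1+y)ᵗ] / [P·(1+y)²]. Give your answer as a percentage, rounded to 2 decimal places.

+4.22%

With y = 0.0595:
  t   CF        PV=CF/(1+0.0595)^t    t·PV        t(t+1)·PV
  1       240.00       226.5219       226.5219         453.0439
  2       240.00       213.8008       427.6016       1,282.8048
  3     2,240.00     1,883.4111     5,650.2334      22,600.9337
  Σ                  2,323.7339     6,304.3570      24,336.7824
P = 2,323.7339; D_Mac = 2.71303 yrs; D_mod = 2.56067 yrs; C = 9.32985.
Duration effect: -2.56067 × (-0.016) = +0.040971
Convexity effect: 0.5 × 9.32985 × (-0.016)² = +0.0011942
ΔP/P ≈ +0.040971 + 0.0011942 = +0.042165 = +4.2165%.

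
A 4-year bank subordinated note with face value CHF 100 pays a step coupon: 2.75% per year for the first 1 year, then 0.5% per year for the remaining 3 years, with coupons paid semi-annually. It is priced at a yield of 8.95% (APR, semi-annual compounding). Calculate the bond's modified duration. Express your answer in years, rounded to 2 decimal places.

Periodic yield y = 0.04475. First find Macaulay duration:
  t   CF        PV=CF/(1+0.04475)^t    t·PV
  1        1.375         1.3161         1.3161
  2        1.375         1.2597         2.5195
  3        0.250         0.2192         0.6577
  4        0.250         0.2098         0.8394
  5        0.250         0.2009         1.0043
  6        0.250         0.1922         1.1535
  7        0.250         0.1840         1.2881
  8      100.250        70.6294       565.0350
  Σ                     74.2114       573.8135
P = 74.2114; Macaulay duration = 573.8135 / 74.2114 = 7.73215 half-year periods = 3.86607 years.
Modified duration = D_Mac / (1 + y) = 3.86607 / 1.04475 = 3.70048 years.

3.70 years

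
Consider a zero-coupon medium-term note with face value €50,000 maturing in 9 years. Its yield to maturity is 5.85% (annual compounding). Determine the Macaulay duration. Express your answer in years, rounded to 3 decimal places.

A zero-coupon bond has a single cash flow at maturity, so its Macaulay duration equals its maturity: 9 years.

9.000 years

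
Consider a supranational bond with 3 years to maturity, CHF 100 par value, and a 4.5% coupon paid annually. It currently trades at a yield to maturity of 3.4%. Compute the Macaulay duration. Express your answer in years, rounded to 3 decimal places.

Periodic yield y = 0.034. Discount each cash flow and weight by its year:
  t   CF        PV=CF/(1+0.034)^t    t·PV
  1         4.50         4.3520         4.3520
  2         4.50         4.2089         8.4179
  3       104.50        94.5267       283.5802
  Σ                    103.0877       296.3501
Price P = Σ PV = 103.0877.
Macaulay duration = Σ(t·PV) / P = 296.3501 / 103.0877 = 2.87474 years.

2.875 years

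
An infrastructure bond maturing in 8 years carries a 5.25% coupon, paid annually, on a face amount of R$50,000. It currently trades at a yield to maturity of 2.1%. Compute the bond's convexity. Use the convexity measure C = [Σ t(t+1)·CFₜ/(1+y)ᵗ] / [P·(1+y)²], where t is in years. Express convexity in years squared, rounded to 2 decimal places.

56.20

With y = 0.021:
  t   CF        PV=CF/(1+0.021)^t    t·PV        t(t+1)·PV
  1     2,625.00     2,571.0088     2,571.0088       5,142.0176
  2     2,625.00     2,518.1281     5,036.2562      15,108.7687
  3     2,625.00     2,466.3351     7,399.0053      29,596.0210
  4     2,625.00     2,415.6073     9,662.4293      48,312.1467
  5     2,625.00     2,365.9230    11,829.6148      70,977.6885
  6     2,625.00     2,317.2605    13,903.5629      97,324.9402
  7     2,625.00     2,269.5989    15,887.1923     127,097.5386
  8    52,625.00    44,564.2059   356,513.6472   3,208,622.8249
  Σ                 61,488.0676   422,802.7168   3,602,181.9464
P = 61,488.0676.
Convexity = Σ t(t+1)·PV / [P·(1+y)²] = 3,602,181.9464 / (61,488.0676 × 1.042441) = 56.19832.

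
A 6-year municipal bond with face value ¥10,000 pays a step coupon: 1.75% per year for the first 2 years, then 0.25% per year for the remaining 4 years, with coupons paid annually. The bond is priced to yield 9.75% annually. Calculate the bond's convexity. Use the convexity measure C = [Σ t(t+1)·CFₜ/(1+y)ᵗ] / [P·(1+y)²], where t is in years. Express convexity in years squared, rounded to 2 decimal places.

33.13

With y = 0.0975:
  t   CF        PV=CF/(1+0.0975)^t    t·PV        t(t+1)·PV
  1       175.00       159.4533       159.4533         318.9066
  2       175.00       145.2877       290.5755         871.7265
  3        25.00        18.9115        56.7346         226.9382
  4        25.00        17.2315        68.9258         344.6291
  5        25.00        15.7006        78.5032         471.0192
  6    10,025.00     5,736.6349    34,419.8092     240,938.6642
  Σ                  6,093.2195    35,074.0015     243,171.8838
P = 6,093.2195.
Convexity = Σ t(t+1)·PV / [P·(1+y)²] = 243,171.8838 / (6,093.2195 × 1.204506) = 33.13275.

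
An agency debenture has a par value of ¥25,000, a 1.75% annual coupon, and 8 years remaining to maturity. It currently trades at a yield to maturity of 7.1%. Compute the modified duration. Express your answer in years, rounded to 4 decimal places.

6.9196 years

Periodic yield y = 0.071. First find Macaulay duration:
  t   CF        PV=CF/(1+0.071)^t    t·PV
  1       437.50       408.4967       408.4967
  2       437.50       381.4162       762.8324
  3       437.50       356.1309     1,068.3927
  4       437.50       332.5218     1,330.0874
  5       437.50       310.4779     1,552.3895
  6       437.50       289.8953     1,739.3720
  7       437.50       270.6773     1,894.7408
  8    25,437.50    14,694.6302   117,557.0412
  Σ                 17,044.2463   126,313.3527
P = 17,044.2463; Macaulay duration = 126,313.3527 / 17,044.2463 = 7.41091 years.
Modified duration = D_Mac / (1 + y) = 7.41091 / 1.071 = 6.91962 years.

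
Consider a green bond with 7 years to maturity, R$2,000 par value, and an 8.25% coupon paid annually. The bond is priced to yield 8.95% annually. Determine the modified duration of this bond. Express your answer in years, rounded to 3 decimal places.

5.103 years

Periodic yield y = 0.0895. First find Macaulay duration:
  t   CF        PV=CF/(1+0.0895)^t    t·PV
  1       165.00       151.4456       151.4456
  2       165.00       139.0047       278.0094
  3       165.00       127.5858       382.7573
  4       165.00       117.1049       468.4195
  5       165.00       107.4850       537.4249
  6       165.00        98.6553       591.9320
  7     2,165.00     1,188.1390     8,316.9731
  Σ                  1,929.4203    10,726.9618
P = 1,929.4203; Macaulay duration = 10,726.9618 / 1,929.4203 = 5.55968 years.
Modified duration = D_Mac / (1 + y) = 5.55968 / 1.0895 = 5.10297 years.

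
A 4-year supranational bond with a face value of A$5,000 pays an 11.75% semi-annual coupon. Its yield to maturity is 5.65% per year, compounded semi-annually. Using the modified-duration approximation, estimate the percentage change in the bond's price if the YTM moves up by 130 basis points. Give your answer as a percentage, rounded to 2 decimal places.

-4.27%

Periodic yield y = 0.02825. Modified duration first:
  t   CF        PV=CF/(1+0.02825)^t    t·PV
  1       293.75       285.6796       285.6796
  2       293.75       277.8308       555.6617
  3       293.75       270.1977       810.5932
  4       293.75       262.7744     1,051.0975
  5       293.75       255.5549     1,277.7747
  6       293.75       248.5339     1,491.2032
  7       293.75       241.7057     1,691.9397
  8     5,293.75     4,236.1729    33,889.3836
  Σ                  6,078.4499    41,053.3331
P = 6,078.4499; D_Mac = 6.75391 half-year periods = 3.37696 yrs; D_mod = 3.37696/(1+0.02825) = 3.28418 yrs.
ΔP/P ≈ -D_mod · Δy = -3.28418 × (+0.013) = -0.042694 = -4.2694%.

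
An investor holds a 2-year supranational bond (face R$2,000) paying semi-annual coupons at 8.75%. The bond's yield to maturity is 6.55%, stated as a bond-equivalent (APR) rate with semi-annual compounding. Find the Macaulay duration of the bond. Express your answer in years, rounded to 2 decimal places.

1.88 years

Periodic yield y = 0.03275. Discount each cash flow and weight by its period:
  t   CF        PV=CF/(1+0.03275)^t    t·PV
  1        87.50        84.7252        84.7252
  2        87.50        82.0385       164.0770
  3        87.50        79.4369       238.3108
  4     2,087.50     1,835.0406     7,340.1623
  Σ                  2,081.2412     7,827.2753
Price P = Σ PV = 2,081.2412.
Macaulay duration = Σ(t·PV) / P = 7,827.2753 / 2,081.2412 = 3.76087 half-year periods.
In years: 3.76087 / 2 = 1.88043 years.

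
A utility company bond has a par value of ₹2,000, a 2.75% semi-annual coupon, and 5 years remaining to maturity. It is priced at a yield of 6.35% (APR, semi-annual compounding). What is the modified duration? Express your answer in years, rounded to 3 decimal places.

4.530 years

Periodic yield y = 0.03175. First find Macaulay duration:
  t   CF        PV=CF/(1+0.03175)^t    t·PV
  1        27.50        26.6537        26.6537
  2        27.50        25.8335        51.6671
  3        27.50        25.0386        75.1157
  4        27.50        24.2680        97.0722
  5        27.50        23.5212       117.6062
  6        27.50        22.7974       136.7846
  7        27.50        22.0959       154.6712
  8        27.50        21.4159       171.3274
  9        27.50        20.7569       186.8121
  10    2,027.50     1,483.2559    14,832.5591
  Σ                  1,695.6372    15,850.2692
P = 1,695.6372; Macaulay duration = 15,850.2692 / 1,695.6372 = 9.34768 half-year periods = 4.67384 years.
Modified duration = D_Mac / (1 + y) = 4.67384 / 1.03175 = 4.53001 years.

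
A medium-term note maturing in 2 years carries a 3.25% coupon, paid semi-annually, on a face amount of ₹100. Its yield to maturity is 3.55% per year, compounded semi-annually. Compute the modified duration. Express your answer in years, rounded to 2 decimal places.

1.92 years

Periodic yield y = 0.01775. First find Macaulay duration:
  t   CF        PV=CF/(1+0.01775)^t    t·PV
  1        1.625         1.5967         1.5967
  2        1.625         1.5688         3.1376
  3        1.625         1.5415         4.6244
  4      101.625        94.7188       378.8751
  Σ                     99.4257       388.2338
P = 99.4257; Macaulay duration = 388.2338 / 99.4257 = 3.90476 half-year periods = 1.95238 years.
Modified duration = D_Mac / (1 + y) = 1.95238 / 1.01775 = 1.91833 years.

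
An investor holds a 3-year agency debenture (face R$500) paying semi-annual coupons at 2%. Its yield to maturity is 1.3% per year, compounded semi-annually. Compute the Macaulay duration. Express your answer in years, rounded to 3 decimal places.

Periodic yield y = 0.0065. Discount each cash flow and weight by its period:
  t   CF        PV=CF/(1+0.0065)^t    t·PV
  1         5.00         4.9677         4.9677
  2         5.00         4.9356         9.8713
  3         5.00         4.9038        14.7113
  4         5.00         4.8721        19.4883
  5         5.00         4.8406        24.2031
  6       505.00       485.7454     2,914.4724
  Σ                    510.2652     2,987.7141
Price P = Σ PV = 510.2652.
Macaulay duration = Σ(t·PV) / P = 2,987.7141 / 510.2652 = 5.85522 half-year periods.
In years: 5.85522 / 2 = 2.92761 years.

2.928 years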